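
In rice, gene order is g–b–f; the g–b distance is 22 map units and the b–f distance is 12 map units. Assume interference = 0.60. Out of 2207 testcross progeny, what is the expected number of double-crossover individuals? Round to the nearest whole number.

23

Map distances give recombination frequencies of 0.220 and 0.120 for the two intervals.
With interference 0.60 (so coincidence = 0.40), expected double-crossover frequency = 0.220 × 0.120 × 0.40 = 0.01056.
Expected number = 0.01056 × 2207 = 23.31 ≈ 23.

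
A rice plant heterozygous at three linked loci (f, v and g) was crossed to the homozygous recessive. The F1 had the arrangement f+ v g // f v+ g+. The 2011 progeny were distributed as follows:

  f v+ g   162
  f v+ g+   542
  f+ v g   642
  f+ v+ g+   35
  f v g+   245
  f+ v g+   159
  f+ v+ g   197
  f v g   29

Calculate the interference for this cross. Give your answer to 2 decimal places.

The two rarest classes, f v g and f+ v+ g+, are the double crossovers. Comparing them with the parentals, only the f allele has switched, so f is the middle locus and the order is v – f – g.
v–f: (442 + 64)/2011 = 0.2516; f–g: (321 + 64)/2011 = 0.1914.
Expected DCO frequency = 0.2516 × 0.1914 ≈ 0.04816; observed = 64/2011 ≈ 0.03182.
Coefficient of coincidence = 0.03182/0.04816 ≈ 0.66; interference = 1 − 0.66 = 0.34.

0.34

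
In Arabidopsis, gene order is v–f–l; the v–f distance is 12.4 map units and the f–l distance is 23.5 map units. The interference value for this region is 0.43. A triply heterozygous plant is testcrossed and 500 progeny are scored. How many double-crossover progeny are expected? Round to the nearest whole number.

8

Map distances give recombination frequencies of 0.124 and 0.235 for the two intervals.
With interference 0.43 (so coincidence = 0.57), expected double-crossover frequency = 0.124 × 0.235 × 0.57 = 0.01661.
Expected number = 0.01661 × 500 = 8.30 ≈ 8.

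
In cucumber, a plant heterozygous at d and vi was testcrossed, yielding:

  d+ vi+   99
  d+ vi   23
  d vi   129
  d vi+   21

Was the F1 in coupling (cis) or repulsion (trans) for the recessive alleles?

The two most frequent classes are d+ vi+ (99) and d vi (129); these are the parental (non-recombinant) types.
So the F1 carried d+ vi+ on one chromosome and d vi on the other — the recessive alleles are on the same chromosome (cis / coupling).

cis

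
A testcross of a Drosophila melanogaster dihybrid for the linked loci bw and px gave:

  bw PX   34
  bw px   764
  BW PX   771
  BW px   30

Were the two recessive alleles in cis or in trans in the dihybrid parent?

The two most frequent classes are BW PX (771) and bw px (764); these are the parental (non-recombinant) types.
So the F1 carried BW PX on one chromosome and bw px on the other — the recessive alleles are on the same chromosome (cis / coupling).

cis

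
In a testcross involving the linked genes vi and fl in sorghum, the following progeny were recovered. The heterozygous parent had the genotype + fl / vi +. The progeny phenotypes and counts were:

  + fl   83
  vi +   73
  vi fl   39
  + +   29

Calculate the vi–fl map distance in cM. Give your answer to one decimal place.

30.4 cM

The recombinant classes are + + and vi fl: 29 + 39 = 68.
Recombination frequency = 68/224 = 0.3036 ≈ 30.4%, i.e. 30.4 cM.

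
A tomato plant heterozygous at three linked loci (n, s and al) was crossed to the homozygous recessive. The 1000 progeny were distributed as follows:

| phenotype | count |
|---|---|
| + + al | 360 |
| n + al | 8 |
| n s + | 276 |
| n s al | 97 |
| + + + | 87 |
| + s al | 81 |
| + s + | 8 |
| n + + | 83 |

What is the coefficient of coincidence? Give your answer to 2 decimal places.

The two most frequent reciprocal classes, n s + and + + al, are the parental types, so the F1 was n s + / + + al.
The two rarest classes, + s + and n + al, are the double crossovers. Comparing them with the parentals, only the n allele has switched, so n is the middle locus and the order is s – n – al.
s–n: (164 + 16)/1000 = 0.1800; n–al: (184 + 16)/1000 = 0.2000.
Expected DCO frequency = 0.1800 × 0.2000 ≈ 0.03600; observed = 16/1000 ≈ 0.01600.
Coefficient of coincidence = 0.01600/0.03600 ≈ 0.44.

0.44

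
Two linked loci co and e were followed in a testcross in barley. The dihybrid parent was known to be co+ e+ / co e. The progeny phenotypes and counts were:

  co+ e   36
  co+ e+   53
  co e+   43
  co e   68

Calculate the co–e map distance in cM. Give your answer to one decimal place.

The recombinant classes are co+ e and co e+: 36 + 43 = 79.
Recombination frequency = 79/200 = 0.3950 ≈ 39.5%, i.e. 39.5 cM.

39.5 cM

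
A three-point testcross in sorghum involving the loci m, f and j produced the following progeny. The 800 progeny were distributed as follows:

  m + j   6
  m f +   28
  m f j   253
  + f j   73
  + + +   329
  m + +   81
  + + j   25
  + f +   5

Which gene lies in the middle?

f

The two most frequent reciprocal classes, + + + and m f j, are the parental types, so the F1 was + + + / m f j.
The two rarest classes, + f + and m + j, are the double crossovers. Comparing them with the parentals, only the f allele has switched, so f is the middle locus and the order is j – f – m.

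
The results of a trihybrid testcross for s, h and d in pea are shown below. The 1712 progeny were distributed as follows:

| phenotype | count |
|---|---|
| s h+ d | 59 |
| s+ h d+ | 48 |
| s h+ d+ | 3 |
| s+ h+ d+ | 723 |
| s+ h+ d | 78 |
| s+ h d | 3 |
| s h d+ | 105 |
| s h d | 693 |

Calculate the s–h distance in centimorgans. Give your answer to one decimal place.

6.6 centimorgans

The two most frequent reciprocal classes, s+ h+ d+ and s h d, are the parental types, so the F1 was s+ h+ d+ / s h d.
The two rarest classes, s h+ d+ and s+ h d, are the double crossovers. Comparing them with the parentals, only the s allele has switched, so s is the middle locus and the order is d – s – h.
Crossovers in the s–h interval produce the single-crossover classes s+ h d+ and s h+ d (48 + 59 = 107) plus the double crossovers (6).
RF(s–h) = (107 + 6) / 1712 = 113/1712 = 0.0660 → 6.6 centimorgans.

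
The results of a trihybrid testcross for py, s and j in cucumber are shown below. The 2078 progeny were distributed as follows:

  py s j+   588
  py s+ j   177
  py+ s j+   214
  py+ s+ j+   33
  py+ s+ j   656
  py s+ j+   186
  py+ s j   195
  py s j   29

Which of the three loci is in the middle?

The two most frequent reciprocal classes, py s j+ and py+ s+ j, are the parental types, so the F1 was py s j+ / py+ s+ j.
The two rarest classes, py s j and py+ s+ j+, are the double crossovers. Comparing them with the parentals, only the j allele has switched, so j is the middle locus and the order is py – j – s.

j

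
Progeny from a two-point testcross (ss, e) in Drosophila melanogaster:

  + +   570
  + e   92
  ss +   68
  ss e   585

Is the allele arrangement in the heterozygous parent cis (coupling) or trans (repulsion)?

cis

The two most frequent classes are + + (570) and ss e (585); these are the parental (non-recombinant) types.
So the F1 carried + + on one chromosome and ss e on the other — the recessive alleles are on the same chromosome (cis / coupling).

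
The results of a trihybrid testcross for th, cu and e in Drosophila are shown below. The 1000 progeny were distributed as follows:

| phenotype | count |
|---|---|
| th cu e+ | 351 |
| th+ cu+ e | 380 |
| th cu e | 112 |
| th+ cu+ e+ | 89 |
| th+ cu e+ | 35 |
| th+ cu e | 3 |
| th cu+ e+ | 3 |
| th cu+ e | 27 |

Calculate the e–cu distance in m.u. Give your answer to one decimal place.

The two most frequent reciprocal classes, th+ cu+ e and th cu e+, are the parental types, so the F1 was th+ cu+ e / th cu e+.
The two rarest classes, th+ cu e and th cu+ e+, are the double crossovers. Comparing them with the parentals, only the cu allele has switched, so cu is the middle locus and the order is th – cu – e.
Crossovers in the cu–e interval produce the single-crossover classes th+ cu+ e+ and th cu e (89 + 112 = 201) plus the double crossovers (6).
RF(cu–e) = (201 + 6) / 1000 = 207/1000 = 0.2070 → 20.7 m.u.

20.7 m.u.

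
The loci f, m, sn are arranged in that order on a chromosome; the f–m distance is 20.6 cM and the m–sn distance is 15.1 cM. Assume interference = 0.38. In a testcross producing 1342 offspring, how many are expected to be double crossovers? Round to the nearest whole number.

Map distances give recombination frequencies of 0.206 and 0.151 for the two intervals.
With interference 0.38 (so coincidence = 0.62), expected double-crossover frequency = 0.206 × 0.151 × 0.62 = 0.01929.
Expected number = 0.01929 × 1342 = 25.88 ≈ 26.

26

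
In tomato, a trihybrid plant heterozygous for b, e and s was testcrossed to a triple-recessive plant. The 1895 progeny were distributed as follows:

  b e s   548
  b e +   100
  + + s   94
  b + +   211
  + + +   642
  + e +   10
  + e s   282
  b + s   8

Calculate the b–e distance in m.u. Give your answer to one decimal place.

The two most frequent reciprocal classes, + + + and b e s, are the parental types, so the F1 was + + + / b e s.
The two rarest classes, + e + and b + s, are the double crossovers. Comparing them with the parentals, only the e allele has switched, so e is the middle locus and the order is s – e – b.
Crossovers in the e–b interval produce the single-crossover classes b + + and + e s (211 + 282 = 493) plus the double crossovers (18).
RF(e–b) = (493 + 18) / 1895 = 511/1895 = 0.2697 → 27.0 m.u.

27.0 m.u.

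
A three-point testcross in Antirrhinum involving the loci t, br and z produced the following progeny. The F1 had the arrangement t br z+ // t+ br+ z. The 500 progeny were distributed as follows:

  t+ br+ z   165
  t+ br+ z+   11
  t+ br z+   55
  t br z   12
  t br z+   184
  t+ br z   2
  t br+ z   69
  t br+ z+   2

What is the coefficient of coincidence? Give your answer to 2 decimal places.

0.58

The two rarest classes, t br+ z+ and t+ br z, are the double crossovers. Comparing them with the parentals, only the br allele has switched, so br is the middle locus and the order is z – br – t.
z–br: (23 + 4)/500 = 0.0540; br–t: (124 + 4)/500 = 0.2560.
Expected DCO frequency = 0.0540 × 0.2560 ≈ 0.01382; observed = 4/500 ≈ 0.00800.
Coefficient of coincidence = 0.00800/0.01382 ≈ 0.58.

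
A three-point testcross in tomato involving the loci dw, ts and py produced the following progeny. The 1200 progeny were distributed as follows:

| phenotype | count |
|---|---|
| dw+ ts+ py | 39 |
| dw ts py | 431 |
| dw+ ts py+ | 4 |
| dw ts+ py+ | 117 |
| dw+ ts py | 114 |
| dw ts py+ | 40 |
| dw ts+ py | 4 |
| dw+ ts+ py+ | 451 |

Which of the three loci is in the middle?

The two most frequent reciprocal classes, dw ts py and dw+ ts+ py+, are the parental types, so the F1 was dw ts py / dw+ ts+ py+.
The two rarest classes, dw ts+ py and dw+ ts py+, are the double crossovers. Comparing them with the parentals, only the ts allele has switched, so ts is the middle locus and the order is dw – ts – py.

ts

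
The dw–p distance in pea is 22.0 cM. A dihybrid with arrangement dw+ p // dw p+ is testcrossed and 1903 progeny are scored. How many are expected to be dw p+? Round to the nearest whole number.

A map distance of 22.0 cM corresponds to a recombination frequency of 0.220.
The F1 is dw+ p / dw p+, so dw p+ is a parental gamete class with expected frequency (1 − r)/2 = 0.780/2 = 0.3900.
Expected number = 0.3900 × 1903 = 742.17 ≈ 742.

742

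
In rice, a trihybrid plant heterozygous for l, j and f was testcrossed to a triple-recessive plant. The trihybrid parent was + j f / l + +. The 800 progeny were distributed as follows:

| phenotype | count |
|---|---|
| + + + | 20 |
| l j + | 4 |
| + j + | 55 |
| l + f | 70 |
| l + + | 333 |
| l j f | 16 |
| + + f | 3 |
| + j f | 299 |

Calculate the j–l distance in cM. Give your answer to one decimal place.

The two rarest classes, + + f and l j +, are the double crossovers. Comparing them with the parentals, only the j allele has switched, so j is the middle locus and the order is l – j – f.
Crossovers in the l–j interval produce the single-crossover classes l j f and + + + (16 + 20 = 36) plus the double crossovers (7).
RF(l–j) = (36 + 7) / 800 = 43/800 = 0.0537 → 5.4 cM.

5.4 cM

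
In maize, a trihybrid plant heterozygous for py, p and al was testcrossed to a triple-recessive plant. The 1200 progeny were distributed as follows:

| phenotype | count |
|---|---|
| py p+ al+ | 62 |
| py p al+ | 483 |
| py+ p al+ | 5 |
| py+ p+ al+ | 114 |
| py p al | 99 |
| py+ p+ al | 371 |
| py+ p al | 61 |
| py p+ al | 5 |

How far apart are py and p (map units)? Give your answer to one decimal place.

The two most frequent reciprocal classes, py+ p+ al and py p al+, are the parental types, so the F1 was py+ p+ al / py p al+.
The two rarest classes, py p+ al and py+ p al+, are the double crossovers. Comparing them with the parentals, only the py allele has switched, so py is the middle locus and the order is al – py – p.
Crossovers in the py–p interval produce the single-crossover classes py+ p al and py p+ al+ (61 + 62 = 123) plus the double crossovers (10).
RF(py–p) = (123 + 10) / 1200 = 133/1200 = 0.1108 → 11.1 map units.

11.1 map units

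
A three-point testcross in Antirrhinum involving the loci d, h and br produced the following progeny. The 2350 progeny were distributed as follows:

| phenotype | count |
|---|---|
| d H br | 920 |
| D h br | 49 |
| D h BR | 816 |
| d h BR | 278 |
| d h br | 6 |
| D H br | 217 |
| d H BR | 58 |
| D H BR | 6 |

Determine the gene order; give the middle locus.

h

The two most frequent reciprocal classes, d H br and D h BR, are the parental types, so the F1 was d H br / D h BR.
The two rarest classes, d h br and D H BR, are the double crossovers. Comparing them with the parentals, only the h allele has switched, so h is the middle locus and the order is br – h – d.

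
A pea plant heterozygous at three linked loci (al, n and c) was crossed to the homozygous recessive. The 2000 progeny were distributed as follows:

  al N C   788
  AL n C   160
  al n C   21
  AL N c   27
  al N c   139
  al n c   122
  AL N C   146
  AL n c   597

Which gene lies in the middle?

The two most frequent reciprocal classes, al N C and AL n c, are the parental types, so the F1 was al N C / AL n c.
The two rarest classes, al n C and AL N c, are the double crossovers. Comparing them with the parentals, only the n allele has switched, so n is the middle locus and the order is c – n – al.

n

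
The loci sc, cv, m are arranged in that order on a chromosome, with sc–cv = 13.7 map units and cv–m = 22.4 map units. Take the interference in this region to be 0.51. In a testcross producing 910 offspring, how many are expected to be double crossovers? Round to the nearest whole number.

Map distances give recombination frequencies of 0.137 and 0.224 for the two intervals.
With interference 0.51 (so coincidence = 0.49), expected double-crossover frequency = 0.137 × 0.224 × 0.49 = 0.01504.
Expected number = 0.01504 × 910 = 13.68 ≈ 14.

14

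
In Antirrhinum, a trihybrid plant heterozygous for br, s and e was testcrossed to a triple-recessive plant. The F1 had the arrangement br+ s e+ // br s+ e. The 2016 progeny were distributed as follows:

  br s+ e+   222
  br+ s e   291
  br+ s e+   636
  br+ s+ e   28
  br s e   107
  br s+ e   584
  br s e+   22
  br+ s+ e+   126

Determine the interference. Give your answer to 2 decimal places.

The two rarest classes, br s e+ and br+ s+ e, are the double crossovers. Comparing them with the parentals, only the br allele has switched, so br is the middle locus and the order is s – br – e.
s–br: (233 + 50)/2016 = 0.1404; br–e: (513 + 50)/2016 = 0.2793.
Expected DCO frequency = 0.1404 × 0.2793 ≈ 0.03921; observed = 50/2016 ≈ 0.02480.
Coefficient of coincidence = 0.02480/0.03921 ≈ 0.63; interference = 1 − 0.63 = 0.37.

0.37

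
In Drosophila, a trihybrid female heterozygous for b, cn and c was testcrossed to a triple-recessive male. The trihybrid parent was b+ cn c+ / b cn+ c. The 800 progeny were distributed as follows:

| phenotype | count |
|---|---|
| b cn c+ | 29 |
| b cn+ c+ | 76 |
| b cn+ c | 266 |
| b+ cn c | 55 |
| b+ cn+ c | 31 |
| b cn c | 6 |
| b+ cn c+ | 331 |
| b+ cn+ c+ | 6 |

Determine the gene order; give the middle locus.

cn

The two rarest classes, b+ cn+ c+ and b cn c, are the double crossovers. Comparing them with the parentals, only the cn allele has switched, so cn is the middle locus and the order is b – cn – c.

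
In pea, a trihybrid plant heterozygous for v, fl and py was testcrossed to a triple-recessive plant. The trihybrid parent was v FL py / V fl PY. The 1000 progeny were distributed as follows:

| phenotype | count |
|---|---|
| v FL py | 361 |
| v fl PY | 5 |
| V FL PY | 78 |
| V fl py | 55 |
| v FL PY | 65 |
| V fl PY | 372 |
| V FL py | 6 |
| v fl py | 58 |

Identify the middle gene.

The two rarest classes, V FL py and v fl PY, are the double crossovers. Comparing them with the parentals, only the v allele has switched, so v is the middle locus and the order is py – v – fl.

v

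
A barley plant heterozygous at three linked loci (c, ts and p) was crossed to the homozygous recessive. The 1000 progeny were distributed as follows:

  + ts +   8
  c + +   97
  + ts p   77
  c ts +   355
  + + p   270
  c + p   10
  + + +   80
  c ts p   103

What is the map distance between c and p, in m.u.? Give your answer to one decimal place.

20.1 m.u.

The two most frequent reciprocal classes, c ts + and + + p, are the parental types, so the F1 was c ts + / + + p.
The two rarest classes, + ts + and c + p, are the double crossovers. Comparing them with the parentals, only the c allele has switched, so c is the middle locus and the order is ts – c – p.
Crossovers in the c–p interval produce the single-crossover classes c ts p and + + + (103 + 80 = 183) plus the double crossovers (18).
RF(c–p) = (183 + 18) / 1000 = 201/1000 = 0.2010 → 20.1 m.u.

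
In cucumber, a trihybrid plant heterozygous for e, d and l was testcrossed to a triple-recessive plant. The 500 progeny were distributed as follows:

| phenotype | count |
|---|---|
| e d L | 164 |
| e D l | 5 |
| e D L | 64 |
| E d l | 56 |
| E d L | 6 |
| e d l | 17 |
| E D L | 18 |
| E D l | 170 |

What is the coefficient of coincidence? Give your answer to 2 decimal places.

0.91

The two most frequent reciprocal classes, e d L and E D l, are the parental types, so the F1 was e d L / E D l.
The two rarest classes, E d L and e D l, are the double crossovers. Comparing them with the parentals, only the e allele has switched, so e is the middle locus and the order is l – e – d.
l–e: (35 + 11)/500 = 0.0920; e–d: (120 + 11)/500 = 0.2620.
Expected DCO frequency = 0.0920 × 0.2620 ≈ 0.02410; observed = 11/500 ≈ 0.02200.
Coefficient of coincidence = 0.02200/0.02410 ≈ 0.91.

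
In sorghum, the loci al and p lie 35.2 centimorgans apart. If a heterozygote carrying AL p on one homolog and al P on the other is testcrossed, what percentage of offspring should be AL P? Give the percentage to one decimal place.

A map distance of 35.2 centimorgans corresponds to a recombination frequency of 0.352.
The F1 is AL p / al P, so AL P is a recombinant gamete class with expected frequency r/2 = 0.352/2 = 0.1760.
That is 0.1760 = 17.6% of the progeny.

17.6%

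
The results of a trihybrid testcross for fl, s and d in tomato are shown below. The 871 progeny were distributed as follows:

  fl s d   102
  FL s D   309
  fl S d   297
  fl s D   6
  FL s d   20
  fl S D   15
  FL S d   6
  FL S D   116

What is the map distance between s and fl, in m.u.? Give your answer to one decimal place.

The two most frequent reciprocal classes, fl S d and FL s D, are the parental types, so the F1 was fl S d / FL s D.
The two rarest classes, FL S d and fl s D, are the double crossovers. Comparing them with the parentals, only the fl allele has switched, so fl is the middle locus and the order is s – fl – d.
Crossovers in the s–fl interval produce the single-crossover classes fl s d and FL S D (102 + 116 = 218) plus the double crossovers (12).
RF(s–fl) = (218 + 12) / 871 = 230/871 = 0.2641 → 26.4 m.u.

26.4 m.u.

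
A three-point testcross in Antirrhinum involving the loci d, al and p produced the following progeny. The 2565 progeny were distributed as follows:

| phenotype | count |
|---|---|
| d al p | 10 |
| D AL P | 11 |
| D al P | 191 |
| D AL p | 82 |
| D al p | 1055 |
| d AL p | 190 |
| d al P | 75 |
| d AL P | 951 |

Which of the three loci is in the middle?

The two most frequent reciprocal classes, D al p and d AL P, are the parental types, so the F1 was D al p / d AL P.
The two rarest classes, d al p and D AL P, are the double crossovers. Comparing them with the parentals, only the d allele has switched, so d is the middle locus and the order is p – d – al.

d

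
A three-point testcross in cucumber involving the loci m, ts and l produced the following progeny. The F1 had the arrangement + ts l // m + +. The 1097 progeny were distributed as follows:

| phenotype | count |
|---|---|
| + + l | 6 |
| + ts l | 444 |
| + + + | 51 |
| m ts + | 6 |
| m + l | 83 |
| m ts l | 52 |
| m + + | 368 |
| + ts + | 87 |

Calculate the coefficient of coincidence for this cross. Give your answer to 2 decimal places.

The two rarest classes, + + l and m ts +, are the double crossovers. Comparing them with the parentals, only the ts allele has switched, so ts is the middle locus and the order is l – ts – m.
l–ts: (170 + 12)/1097 = 0.1659; ts–m: (103 + 12)/1097 = 0.1048.
Expected DCO frequency = 0.1659 × 0.1048 ≈ 0.01739; observed = 12/1097 ≈ 0.01094.
Coefficient of coincidence = 0.01094/0.01739 ≈ 0.63.

0.63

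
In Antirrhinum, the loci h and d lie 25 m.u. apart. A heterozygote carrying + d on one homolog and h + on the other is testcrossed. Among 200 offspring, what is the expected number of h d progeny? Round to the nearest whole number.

A map distance of 25 m.u. corresponds to a recombination frequency of 0.250.
The F1 is + d / h +, so h d is a recombinant gamete class with expected frequency r/2 = 0.250/2 = 0.1250.
Expected number = 0.1250 × 200 = 25.00 ≈ 25.

25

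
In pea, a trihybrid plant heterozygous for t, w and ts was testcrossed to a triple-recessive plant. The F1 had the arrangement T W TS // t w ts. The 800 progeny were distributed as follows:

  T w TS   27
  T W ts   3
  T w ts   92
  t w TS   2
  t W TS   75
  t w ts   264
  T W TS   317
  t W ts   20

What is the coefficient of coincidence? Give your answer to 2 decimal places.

0.45

The two rarest classes, T W ts and t w TS, are the double crossovers. Comparing them with the parentals, only the ts allele has switched, so ts is the middle locus and the order is t – ts – w.
t–ts: (167 + 5)/800 = 0.2150; ts–w: (47 + 5)/800 = 0.0650.
Expected DCO frequency = 0.2150 × 0.0650 ≈ 0.01397; observed = 5/800 ≈ 0.00625.
Coefficient of coincidence = 0.00625/0.01397 ≈ 0.45.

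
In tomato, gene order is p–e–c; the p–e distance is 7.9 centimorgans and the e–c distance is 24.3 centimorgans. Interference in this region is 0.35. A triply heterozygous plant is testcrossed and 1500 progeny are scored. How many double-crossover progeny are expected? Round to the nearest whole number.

Map distances give recombination frequencies of 0.079 and 0.243 for the two intervals.
With interference 0.35 (so coincidence = 0.65), expected double-crossover frequency = 0.079 × 0.243 × 0.65 = 0.01248.
Expected number = 0.01248 × 1500 = 18.72 ≈ 19.

19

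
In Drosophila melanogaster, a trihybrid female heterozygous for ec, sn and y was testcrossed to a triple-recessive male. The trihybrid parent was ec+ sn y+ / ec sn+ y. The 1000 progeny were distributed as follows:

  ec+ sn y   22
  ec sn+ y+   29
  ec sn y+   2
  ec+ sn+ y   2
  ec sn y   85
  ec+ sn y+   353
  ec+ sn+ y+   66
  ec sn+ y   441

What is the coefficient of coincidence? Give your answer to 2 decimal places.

The two rarest classes, ec sn y+ and ec+ sn+ y, are the double crossovers. Comparing them with the parentals, only the ec allele has switched, so ec is the middle locus and the order is sn – ec – y.
sn–ec: (151 + 4)/1000 = 0.1550; ec–y: (51 + 4)/1000 = 0.0550.
Expected DCO frequency = 0.1550 × 0.0550 ≈ 0.00852; observed = 4/1000 ≈ 0.00400.
Coefficient of coincidence = 0.00400/0.00852 ≈ 0.47.

0.47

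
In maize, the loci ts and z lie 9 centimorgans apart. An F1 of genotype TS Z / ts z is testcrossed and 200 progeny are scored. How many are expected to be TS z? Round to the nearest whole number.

A map distance of 9 centimorgans corresponds to a recombination frequency of 0.090.
The F1 is TS Z / ts z, so TS z is a recombinant gamete class with expected frequency r/2 = 0.090/2 = 0.0450.
Expected number = 0.0450 × 200 = 9.00 ≈ 9.

9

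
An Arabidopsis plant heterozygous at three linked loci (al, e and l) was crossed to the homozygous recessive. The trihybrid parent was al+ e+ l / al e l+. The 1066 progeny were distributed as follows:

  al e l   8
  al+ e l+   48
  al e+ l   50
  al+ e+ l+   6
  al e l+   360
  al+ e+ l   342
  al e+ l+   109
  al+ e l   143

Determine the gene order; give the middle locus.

The two rarest classes, al+ e+ l+ and al e l, are the double crossovers. Comparing them with the parentals, only the l allele has switched, so l is the middle locus and the order is e – l – al.

l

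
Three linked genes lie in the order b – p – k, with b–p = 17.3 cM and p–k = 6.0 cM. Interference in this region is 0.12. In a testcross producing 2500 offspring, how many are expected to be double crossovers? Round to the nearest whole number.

Map distances give recombination frequencies of 0.173 and 0.060 for the two intervals.
With interference 0.12 (so coincidence = 0.88), expected double-crossover frequency = 0.173 × 0.060 × 0.88 = 0.00913.
Expected number = 0.00913 × 2500 = 22.84 ≈ 23.

23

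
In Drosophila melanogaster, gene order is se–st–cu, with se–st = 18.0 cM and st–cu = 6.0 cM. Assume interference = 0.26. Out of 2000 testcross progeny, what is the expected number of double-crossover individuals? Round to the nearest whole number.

16

Map distances give recombination frequencies of 0.180 and 0.060 for the two intervals.
With interference 0.26 (so coincidence = 0.74), expected double-crossover frequency = 0.180 × 0.060 × 0.74 = 0.00799.
Expected number = 0.00799 × 2000 = 15.98 ≈ 16.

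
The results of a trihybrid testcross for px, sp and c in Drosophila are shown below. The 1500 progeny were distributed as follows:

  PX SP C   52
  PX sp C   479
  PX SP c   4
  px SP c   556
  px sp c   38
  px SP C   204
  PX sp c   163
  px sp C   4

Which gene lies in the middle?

The two most frequent reciprocal classes, PX sp C and px SP c, are the parental types, so the F1 was PX sp C / px SP c.
The two rarest classes, px sp C and PX SP c, are the double crossovers. Comparing them with the parentals, only the px allele has switched, so px is the middle locus and the order is c – px – sp.

px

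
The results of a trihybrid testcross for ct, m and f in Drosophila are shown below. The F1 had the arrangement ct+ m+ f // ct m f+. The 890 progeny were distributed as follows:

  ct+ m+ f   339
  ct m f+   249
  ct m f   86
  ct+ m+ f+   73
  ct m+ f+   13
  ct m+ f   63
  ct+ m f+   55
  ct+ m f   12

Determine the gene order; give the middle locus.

The two rarest classes, ct+ m f and ct m+ f+, are the double crossovers. Comparing them with the parentals, only the m allele has switched, so m is the middle locus and the order is f – m – ct.

m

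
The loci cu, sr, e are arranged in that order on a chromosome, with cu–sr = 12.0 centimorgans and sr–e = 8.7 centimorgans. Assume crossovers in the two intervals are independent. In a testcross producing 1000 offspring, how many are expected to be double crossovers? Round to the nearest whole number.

10

Map distances give recombination frequencies of 0.120 and 0.087 for the two intervals.
With no interference, expected double-crossover frequency = 0.120 × 0.087 = 0.01044.
Expected number = 0.01044 × 1000 = 10.44 ≈ 10.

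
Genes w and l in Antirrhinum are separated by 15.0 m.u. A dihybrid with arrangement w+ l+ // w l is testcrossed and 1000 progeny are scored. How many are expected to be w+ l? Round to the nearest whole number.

75

A map distance of 15.0 m.u. corresponds to a recombination frequency of 0.150.
The F1 is w+ l+ / w l, so w+ l is a recombinant gamete class with expected frequency r/2 = 0.150/2 = 0.0750.
Expected number = 0.0750 × 1000 = 75.00 ≈ 75.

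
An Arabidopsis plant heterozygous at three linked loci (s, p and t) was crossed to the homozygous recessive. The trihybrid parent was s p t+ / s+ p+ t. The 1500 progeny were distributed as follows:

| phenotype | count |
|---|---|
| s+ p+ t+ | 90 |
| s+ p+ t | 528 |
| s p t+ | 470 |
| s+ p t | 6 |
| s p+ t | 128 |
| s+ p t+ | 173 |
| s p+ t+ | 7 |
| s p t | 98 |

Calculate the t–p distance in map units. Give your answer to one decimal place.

13.4 map units

The two rarest classes, s p+ t+ and s+ p t, are the double crossovers. Comparing them with the parentals, only the p allele has switched, so p is the middle locus and the order is t – p – s.
Crossovers in the t–p interval produce the single-crossover classes s p t and s+ p+ t+ (98 + 90 = 188) plus the double crossovers (13).
RF(t–p) = (188 + 13) / 1500 = 201/1500 = 0.1340 → 13.4 map units.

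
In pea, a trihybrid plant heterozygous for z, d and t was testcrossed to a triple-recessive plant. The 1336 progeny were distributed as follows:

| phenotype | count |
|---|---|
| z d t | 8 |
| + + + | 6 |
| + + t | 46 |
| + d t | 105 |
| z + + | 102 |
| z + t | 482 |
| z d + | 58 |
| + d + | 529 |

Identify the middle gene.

The two most frequent reciprocal classes, + d + and z + t, are the parental types, so the F1 was + d + / z + t.
The two rarest classes, + + + and z d t, are the double crossovers. Comparing them with the parentals, only the d allele has switched, so d is the middle locus and the order is t – d – z.

d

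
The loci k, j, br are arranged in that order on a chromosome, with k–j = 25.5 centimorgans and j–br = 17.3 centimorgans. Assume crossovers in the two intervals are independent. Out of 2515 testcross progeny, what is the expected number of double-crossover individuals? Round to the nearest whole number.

111

Map distances give recombination frequencies of 0.255 and 0.173 for the two intervals.
With no interference, expected double-crossover frequency = 0.255 × 0.173 = 0.04412.
Expected number = 0.04412 × 2515 = 110.95 ≈ 111.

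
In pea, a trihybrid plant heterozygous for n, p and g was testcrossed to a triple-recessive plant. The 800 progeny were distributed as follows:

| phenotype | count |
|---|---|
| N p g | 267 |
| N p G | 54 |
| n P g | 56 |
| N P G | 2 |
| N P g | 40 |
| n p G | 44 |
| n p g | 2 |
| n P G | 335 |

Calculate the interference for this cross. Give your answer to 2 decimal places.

0.68

The two most frequent reciprocal classes, N p g and n P G, are the parental types, so the F1 was N p g / n P G.
The two rarest classes, n p g and N P G, are the double crossovers. Comparing them with the parentals, only the n allele has switched, so n is the middle locus and the order is g – n – p.
g–n: (110 + 4)/800 = 0.1425; n–p: (84 + 4)/800 = 0.1100.
Expected DCO frequency = 0.1425 × 0.1100 ≈ 0.01567; observed = 4/800 ≈ 0.00500.
Coefficient of coincidence = 0.00500/0.01567 ≈ 0.32; interference = 1 − 0.32 = 0.68.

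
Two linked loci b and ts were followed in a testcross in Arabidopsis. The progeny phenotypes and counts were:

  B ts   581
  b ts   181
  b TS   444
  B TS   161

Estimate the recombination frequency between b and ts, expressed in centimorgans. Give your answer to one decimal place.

25.0 centimorgans

The two most frequent classes, B ts (581) and b TS (444), are the parental types, so the F1 was B ts / b TS.
The recombinant classes are B TS and b ts: 161 + 181 = 342.
Recombination frequency = 342/1367 = 0.2502 ≈ 25.0%, i.e. 25.0 centimorgans.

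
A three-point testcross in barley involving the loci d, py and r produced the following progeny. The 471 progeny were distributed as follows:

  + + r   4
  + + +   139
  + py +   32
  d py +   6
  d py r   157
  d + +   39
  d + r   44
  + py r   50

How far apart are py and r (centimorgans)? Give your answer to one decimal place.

18.3 centimorgans

The two most frequent reciprocal classes, + + + and d py r, are the parental types, so the F1 was + + + / d py r.
The two rarest classes, + + r and d py +, are the double crossovers. Comparing them with the parentals, only the r allele has switched, so r is the middle locus and the order is py – r – d.
Crossovers in the py–r interval produce the single-crossover classes + py + and d + r (32 + 44 = 76) plus the double crossovers (10).
RF(py–r) = (76 + 10) / 471 = 86/471 = 0.1826 → 18.3 centimorgans.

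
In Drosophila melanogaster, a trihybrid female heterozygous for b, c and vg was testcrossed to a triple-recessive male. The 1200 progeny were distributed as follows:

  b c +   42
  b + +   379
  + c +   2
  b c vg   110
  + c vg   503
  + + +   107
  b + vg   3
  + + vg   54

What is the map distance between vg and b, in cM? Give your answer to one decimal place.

The two most frequent reciprocal classes, + c vg and b + +, are the parental types, so the F1 was + c vg / b + +.
The two rarest classes, + c + and b + vg, are the double crossovers. Comparing them with the parentals, only the vg allele has switched, so vg is the middle locus and the order is b – vg – c.
Crossovers in the b–vg interval produce the single-crossover classes b c vg and + + + (110 + 107 = 217) plus the double crossovers (5).
RF(b–vg) = (217 + 5) / 1200 = 222/1200 = 0.1850 → 18.5 cM.

18.5 cM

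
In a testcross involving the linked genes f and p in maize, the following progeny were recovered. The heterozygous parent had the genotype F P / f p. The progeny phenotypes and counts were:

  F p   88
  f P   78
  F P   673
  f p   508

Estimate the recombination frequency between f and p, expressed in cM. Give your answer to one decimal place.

The recombinant classes are F p and f P: 88 + 78 = 166.
Recombination frequency = 166/1347 = 0.1232 ≈ 12.3%, i.e. 12.3 cM.

12.3 cM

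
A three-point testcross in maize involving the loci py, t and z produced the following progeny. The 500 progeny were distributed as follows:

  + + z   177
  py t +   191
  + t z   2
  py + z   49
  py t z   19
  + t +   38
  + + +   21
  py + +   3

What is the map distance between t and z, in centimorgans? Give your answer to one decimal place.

9.0 centimorgans

The two most frequent reciprocal classes, py t + and + + z, are the parental types, so the F1 was py t + / + + z.
The two rarest classes, py + + and + t z, are the double crossovers. Comparing them with the parentals, only the t allele has switched, so t is the middle locus and the order is z – t – py.
Crossovers in the z–t interval produce the single-crossover classes py t z and + + + (19 + 21 = 40) plus the double crossovers (5).
RF(z–t) = (40 + 5) / 500 = 45/500 = 0.0900 → 9.0 centimorgans.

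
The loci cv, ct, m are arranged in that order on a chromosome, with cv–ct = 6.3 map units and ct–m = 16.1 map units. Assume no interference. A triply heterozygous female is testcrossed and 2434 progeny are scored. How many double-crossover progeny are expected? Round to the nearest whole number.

25

Map distances give recombination frequencies of 0.063 and 0.161 for the two intervals.
With no interference, expected double-crossover frequency = 0.063 × 0.161 = 0.01014.
Expected number = 0.01014 × 2434 = 24.69 ≈ 25.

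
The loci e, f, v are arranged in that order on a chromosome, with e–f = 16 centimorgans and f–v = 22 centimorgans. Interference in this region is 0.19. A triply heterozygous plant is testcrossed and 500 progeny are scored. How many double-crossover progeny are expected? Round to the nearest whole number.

14

Map distances give recombination frequencies of 0.160 and 0.220 for the two intervals.
With interference 0.19 (so coincidence = 0.81), expected double-crossover frequency = 0.160 × 0.220 × 0.81 = 0.02851.
Expected number = 0.02851 × 500 = 14.26 ≈ 14.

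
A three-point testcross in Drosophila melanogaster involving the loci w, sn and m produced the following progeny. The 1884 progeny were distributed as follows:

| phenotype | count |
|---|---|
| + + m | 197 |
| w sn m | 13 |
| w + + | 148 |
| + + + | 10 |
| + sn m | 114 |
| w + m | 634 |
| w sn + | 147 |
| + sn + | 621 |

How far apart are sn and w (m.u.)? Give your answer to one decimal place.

19.5 m.u.

The two most frequent reciprocal classes, w + m and + sn +, are the parental types, so the F1 was w + m / + sn +.
The two rarest classes, w sn m and + + +, are the double crossovers. Comparing them with the parentals, only the sn allele has switched, so sn is the middle locus and the order is w – sn – m.
Crossovers in the w–sn interval produce the single-crossover classes + + m and w sn + (197 + 147 = 344) plus the double crossovers (23).
RF(w–sn) = (344 + 23) / 1884 = 367/1884 = 0.1948 → 19.5 m.u.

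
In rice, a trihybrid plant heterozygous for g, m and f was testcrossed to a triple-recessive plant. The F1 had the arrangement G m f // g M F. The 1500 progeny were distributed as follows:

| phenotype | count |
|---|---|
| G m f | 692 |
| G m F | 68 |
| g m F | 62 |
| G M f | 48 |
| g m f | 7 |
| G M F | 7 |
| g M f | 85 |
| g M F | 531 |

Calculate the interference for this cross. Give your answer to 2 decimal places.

-0.01

The two rarest classes, g m f and G M F, are the double crossovers. Comparing them with the parentals, only the g allele has switched, so g is the middle locus and the order is f – g – m.
f–g: (153 + 14)/1500 = 0.1113; g–m: (110 + 14)/1500 = 0.0827.
Expected DCO frequency = 0.1113 × 0.0827 ≈ 0.00920; observed = 14/1500 ≈ 0.00933.
Coefficient of coincidence = 0.00933/0.00920 ≈ 1.01; interference = 1 − 1.01 = -0.01.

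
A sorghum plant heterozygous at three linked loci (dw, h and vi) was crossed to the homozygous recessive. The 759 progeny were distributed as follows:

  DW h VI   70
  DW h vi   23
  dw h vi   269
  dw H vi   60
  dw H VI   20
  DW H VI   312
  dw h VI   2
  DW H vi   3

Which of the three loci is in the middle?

vi

The two most frequent reciprocal classes, DW H VI and dw h vi, are the parental types, so the F1 was DW H VI / dw h vi.
The two rarest classes, DW H vi and dw h VI, are the double crossovers. Comparing them with the parentals, only the vi allele has switched, so vi is the middle locus and the order is h – vi – dw.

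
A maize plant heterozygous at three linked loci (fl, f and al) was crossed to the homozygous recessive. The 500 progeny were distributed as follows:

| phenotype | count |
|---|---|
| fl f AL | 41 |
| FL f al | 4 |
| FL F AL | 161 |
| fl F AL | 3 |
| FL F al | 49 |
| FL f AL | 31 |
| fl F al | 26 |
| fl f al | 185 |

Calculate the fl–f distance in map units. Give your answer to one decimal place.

The two most frequent reciprocal classes, fl f al and FL F AL, are the parental types, so the F1 was fl f al / FL F AL.
The two rarest classes, FL f al and fl F AL, are the double crossovers. Comparing them with the parentals, only the fl allele has switched, so fl is the middle locus and the order is f – fl – al.
Crossovers in the f–fl interval produce the single-crossover classes fl F al and FL f AL (26 + 31 = 57) plus the double crossovers (7).
RF(f–fl) = (57 + 7) / 500 = 64/500 = 0.1280 → 12.8 map units.

12.8 map units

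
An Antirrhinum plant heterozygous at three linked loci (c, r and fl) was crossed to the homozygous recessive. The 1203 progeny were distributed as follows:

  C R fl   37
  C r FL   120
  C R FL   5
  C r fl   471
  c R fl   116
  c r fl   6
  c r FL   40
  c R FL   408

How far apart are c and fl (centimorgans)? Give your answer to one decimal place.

The two most frequent reciprocal classes, C r fl and c R FL, are the parental types, so the F1 was C r fl / c R FL.
The two rarest classes, c r fl and C R FL, are the double crossovers. Comparing them with the parentals, only the c allele has switched, so c is the middle locus and the order is fl – c – r.
Crossovers in the fl–c interval produce the single-crossover classes C r FL and c R fl (120 + 116 = 236) plus the double crossovers (11).
RF(fl–c) = (236 + 11) / 1203 = 247/1203 = 0.2053 → 20.5 centimorgans.

20.5 centimorgans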